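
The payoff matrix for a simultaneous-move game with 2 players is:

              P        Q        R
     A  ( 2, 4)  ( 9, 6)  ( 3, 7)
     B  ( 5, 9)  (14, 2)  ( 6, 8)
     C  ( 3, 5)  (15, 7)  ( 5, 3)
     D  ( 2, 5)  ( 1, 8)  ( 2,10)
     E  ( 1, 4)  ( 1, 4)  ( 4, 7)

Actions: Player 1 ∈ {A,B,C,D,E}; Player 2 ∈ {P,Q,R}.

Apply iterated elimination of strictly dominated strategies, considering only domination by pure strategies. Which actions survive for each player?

P1 drop A (B beats it: P:5>2 Q:14>9 R:6>3)
P1 drop D (B beats it: P:5>2 Q:14>1 R:6>2)
P1 drop E (B beats it: P:5>1 Q:14>1 R:6>4)
P2 drop R (P beats it: B:9>8 C:5>3)
P1→{B,C} P2→{P,Q}

IESDS → P1:{B,C} P2:{P,Q}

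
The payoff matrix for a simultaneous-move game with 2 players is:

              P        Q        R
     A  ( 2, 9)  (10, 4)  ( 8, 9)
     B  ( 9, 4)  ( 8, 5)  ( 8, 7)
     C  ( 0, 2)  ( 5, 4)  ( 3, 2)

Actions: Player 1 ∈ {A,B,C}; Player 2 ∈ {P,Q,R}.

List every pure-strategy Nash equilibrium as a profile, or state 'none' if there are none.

(A,P): not NE [P1→B gives 9>2]
(A,Q): not NE [P2→R gives 9>4]
(A,R): NE
(B,P): not NE [P2→R gives 7>4]
(B,Q): not NE [P1→A gives 10>8; P2→R gives 7>5]
(B,R): NE
(C,P): not NE [P1→B gives 9>0; P2→Q gives 4>2]
(C,Q): not NE [P1→A gives 10>5]
(C,R): not NE [P1→B gives 8>3; P2→Q gives 4>2]

PSNE = {(A,R), (B,R)}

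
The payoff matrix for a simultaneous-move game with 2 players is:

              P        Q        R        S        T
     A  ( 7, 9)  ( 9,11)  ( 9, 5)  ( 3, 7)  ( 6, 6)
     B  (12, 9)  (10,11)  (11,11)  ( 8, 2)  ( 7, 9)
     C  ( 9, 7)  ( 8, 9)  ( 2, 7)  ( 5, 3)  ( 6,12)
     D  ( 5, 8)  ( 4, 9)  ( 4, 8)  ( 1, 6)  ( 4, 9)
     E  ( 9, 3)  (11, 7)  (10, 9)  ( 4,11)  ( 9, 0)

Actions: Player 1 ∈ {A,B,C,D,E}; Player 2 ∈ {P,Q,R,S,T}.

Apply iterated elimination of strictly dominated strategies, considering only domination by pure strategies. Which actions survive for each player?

IESDS → P1:{B,E} P2:{Q,R,S}

P1 drop A (B beats it: P:12>7 Q:10>9 R:11>9 S:8>3 T:7>6)
P1 drop C (B beats it: P:12>9 Q:10>8 R:11>2 S:8>5 T:7>6)
P1 drop D (B beats it: P:12>5 Q:10>4 R:11>4 S:8>1 T:7>4)
P2 drop P (Q beats it: B:11>9 E:7>3)
P2 drop T (Q beats it: B:11>9 E:7>0)
P1→{B,E} P2→{Q,R,S}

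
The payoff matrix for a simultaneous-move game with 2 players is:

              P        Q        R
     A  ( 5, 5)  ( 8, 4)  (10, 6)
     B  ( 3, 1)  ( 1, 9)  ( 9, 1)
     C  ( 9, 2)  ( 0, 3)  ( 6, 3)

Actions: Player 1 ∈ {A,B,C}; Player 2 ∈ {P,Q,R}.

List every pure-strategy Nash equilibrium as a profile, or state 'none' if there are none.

(A,P): not NE [P1→C gives 9>5; P2→R gives 6>5]
(A,Q): not NE [P2→R gives 6>4]
(A,R): NE
(B,P): not NE [P1→C gives 9>3; P2→Q gives 9>1]
(B,Q): not NE [P1→A gives 8>1]
(B,R): not NE [P1→A gives 10>9; P2→Q gives 9>1]
(C,P): not NE [P2→R gives 3>2]
(C,Q): not NE [P1→A gives 8>0]
(C,R): not NE [P1→A gives 10>6]

PSNE = {(A,R)}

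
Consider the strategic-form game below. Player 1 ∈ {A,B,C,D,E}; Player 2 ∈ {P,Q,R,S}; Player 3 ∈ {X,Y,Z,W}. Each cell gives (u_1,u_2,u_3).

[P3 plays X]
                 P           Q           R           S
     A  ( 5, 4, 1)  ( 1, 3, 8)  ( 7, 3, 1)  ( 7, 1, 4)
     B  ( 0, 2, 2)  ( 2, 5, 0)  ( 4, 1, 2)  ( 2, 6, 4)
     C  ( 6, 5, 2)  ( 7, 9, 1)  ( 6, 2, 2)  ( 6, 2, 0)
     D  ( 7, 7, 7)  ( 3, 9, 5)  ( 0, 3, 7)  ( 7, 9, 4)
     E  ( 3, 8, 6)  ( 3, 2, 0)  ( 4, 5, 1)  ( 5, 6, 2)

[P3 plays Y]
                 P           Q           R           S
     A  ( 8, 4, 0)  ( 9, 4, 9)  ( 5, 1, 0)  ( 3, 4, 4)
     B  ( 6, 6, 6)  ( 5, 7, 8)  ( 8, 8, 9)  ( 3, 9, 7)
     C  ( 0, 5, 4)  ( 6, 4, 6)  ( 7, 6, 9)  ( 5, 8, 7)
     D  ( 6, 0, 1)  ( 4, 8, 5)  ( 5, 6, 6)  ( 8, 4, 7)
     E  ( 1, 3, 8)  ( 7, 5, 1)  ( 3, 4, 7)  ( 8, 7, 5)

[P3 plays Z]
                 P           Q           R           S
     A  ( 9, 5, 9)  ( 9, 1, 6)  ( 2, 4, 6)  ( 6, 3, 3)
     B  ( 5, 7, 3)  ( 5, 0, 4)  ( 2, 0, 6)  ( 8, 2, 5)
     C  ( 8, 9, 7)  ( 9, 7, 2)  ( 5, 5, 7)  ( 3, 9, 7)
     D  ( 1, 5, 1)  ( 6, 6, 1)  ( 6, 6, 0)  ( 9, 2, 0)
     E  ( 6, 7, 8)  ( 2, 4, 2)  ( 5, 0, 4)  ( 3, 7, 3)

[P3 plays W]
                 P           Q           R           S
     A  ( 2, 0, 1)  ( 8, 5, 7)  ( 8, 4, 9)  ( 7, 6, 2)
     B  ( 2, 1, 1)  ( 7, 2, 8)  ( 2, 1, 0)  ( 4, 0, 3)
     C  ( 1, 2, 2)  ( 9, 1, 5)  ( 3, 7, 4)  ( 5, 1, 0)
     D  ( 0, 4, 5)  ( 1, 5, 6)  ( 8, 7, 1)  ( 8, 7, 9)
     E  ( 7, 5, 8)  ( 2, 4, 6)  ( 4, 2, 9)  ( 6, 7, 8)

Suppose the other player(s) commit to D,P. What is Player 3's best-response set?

u_3(X vs D,P) = 7
u_3(Y vs D,P) = 1
u_3(Z vs D,P) = 1
u_3(W vs D,P) = 5
max payoff 7 at {X}

P3 best: {X}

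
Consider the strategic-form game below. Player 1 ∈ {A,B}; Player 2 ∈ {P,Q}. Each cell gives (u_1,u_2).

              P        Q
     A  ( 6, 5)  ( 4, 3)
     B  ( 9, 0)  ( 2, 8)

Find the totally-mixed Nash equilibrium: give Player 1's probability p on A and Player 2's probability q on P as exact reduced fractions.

P1 indiff ⇒ q·6+(1-q)·4 = q·9+(1-q)·2 ⇒ q(-3) = (1-q)(-2) ⇒ q = 2/5
P2 indiff ⇒ p·5+(1-p)·0 = p·3+(1-p)·8 ⇒ p(2) = (1-p)(8) ⇒ p = 4/5

p=4/5, q=2/5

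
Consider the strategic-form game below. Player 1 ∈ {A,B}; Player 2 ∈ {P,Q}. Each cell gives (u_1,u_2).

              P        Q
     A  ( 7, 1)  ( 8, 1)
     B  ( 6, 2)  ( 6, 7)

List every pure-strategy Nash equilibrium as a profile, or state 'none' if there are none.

(A,P): NE
(A,Q): NE
(B,P): not NE [P1→A gives 7>6; P2→Q gives 7>2]
(B,Q): not NE [P1→A gives 8>6]

PSNE = {(A,P), (A,Q)}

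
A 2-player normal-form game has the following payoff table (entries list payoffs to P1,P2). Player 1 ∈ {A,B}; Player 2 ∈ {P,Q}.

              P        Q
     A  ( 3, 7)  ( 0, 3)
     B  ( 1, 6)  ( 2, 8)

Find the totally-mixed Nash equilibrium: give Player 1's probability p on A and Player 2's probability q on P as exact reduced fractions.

P1 indiff ⇒ q·3+(1-q)·0 = q·1+(1-q)·2 ⇒ q(2) = (1-q)(2) ⇒ q = 1/2
P2 indiff ⇒ p·7+(1-p)·6 = p·3+(1-p)·8 ⇒ p(4) = (1-p)(2) ⇒ p = 1/3

P1 mixes 1/3 on A; P2 mixes 1/2 on P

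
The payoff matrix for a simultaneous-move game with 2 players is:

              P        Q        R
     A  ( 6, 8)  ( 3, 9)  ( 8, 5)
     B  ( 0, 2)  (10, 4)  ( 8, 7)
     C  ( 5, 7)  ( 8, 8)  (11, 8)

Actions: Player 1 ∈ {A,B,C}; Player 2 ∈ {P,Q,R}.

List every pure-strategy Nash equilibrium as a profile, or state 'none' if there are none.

(A,P): not NE [P2→Q gives 9>8]
(A,Q): not NE [P1→B gives 10>3]
(A,R): not NE [P1→C gives 11>8; P2→Q gives 9>5]
(B,P): not NE [P1→A gives 6>0; P2→R gives 7>2]
(B,Q): not NE [P2→R gives 7>4]
(B,R): not NE [P1→C gives 11>8]
(C,P): not NE [P1→A gives 6>5; P2→R gives 8>7]
(C,Q): not NE [P1→B gives 10>8]
(C,R): NE

PSNE = {(C,R)}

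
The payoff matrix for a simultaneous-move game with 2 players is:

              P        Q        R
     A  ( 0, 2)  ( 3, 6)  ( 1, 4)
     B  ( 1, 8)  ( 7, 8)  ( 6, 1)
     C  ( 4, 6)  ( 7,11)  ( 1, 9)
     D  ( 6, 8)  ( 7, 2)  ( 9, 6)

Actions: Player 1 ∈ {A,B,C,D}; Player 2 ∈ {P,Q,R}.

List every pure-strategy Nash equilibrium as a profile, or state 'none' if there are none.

(A,P): not NE [P1→D gives 6>0; P2→Q gives 6>2]
(A,Q): not NE [P1→D gives 7>3]
(A,R): not NE [P1→D gives 9>1; P2→Q gives 6>4]
(B,P): not NE [P1→D gives 6>1]
(B,Q): NE
(B,R): not NE [P1→D gives 9>6; P2→Q gives 8>1]
(C,P): not NE [P1→D gives 6>4; P2→Q gives 11>6]
(C,Q): NE
(C,R): not NE [P1→D gives 9>1; P2→Q gives 11>9]
(D,P): NE
(D,Q): not NE [P2→P gives 8>2]
(D,R): not NE [P2→P gives 8>6]

Nash profiles: (B,Q), (C,Q), (D,P)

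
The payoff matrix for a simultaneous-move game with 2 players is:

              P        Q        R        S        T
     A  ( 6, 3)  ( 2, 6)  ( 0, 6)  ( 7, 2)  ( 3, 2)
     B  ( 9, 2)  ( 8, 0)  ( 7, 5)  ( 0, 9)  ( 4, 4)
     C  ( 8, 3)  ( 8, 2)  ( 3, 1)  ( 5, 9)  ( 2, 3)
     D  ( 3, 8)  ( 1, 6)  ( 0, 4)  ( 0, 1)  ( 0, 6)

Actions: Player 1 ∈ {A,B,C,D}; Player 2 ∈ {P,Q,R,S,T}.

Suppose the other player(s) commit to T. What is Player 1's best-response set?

u_1(A vs T) = 3
u_1(B vs T) = 4
u_1(C vs T) = 2
u_1(D vs T) = 0
max payoff 4 at {B}

P1 best: {B}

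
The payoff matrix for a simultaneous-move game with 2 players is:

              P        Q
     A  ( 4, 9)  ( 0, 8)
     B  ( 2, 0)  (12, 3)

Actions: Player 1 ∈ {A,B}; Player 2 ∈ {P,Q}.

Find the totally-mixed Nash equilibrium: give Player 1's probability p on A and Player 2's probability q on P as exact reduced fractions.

P1 indiff ⇒ q·4+(1-q)·0 = q·2+(1-q)·12 ⇒ q(2) = (1-q)(12) ⇒ q = 6/7
P2 indiff ⇒ p·9+(1-p)·0 = p·8+(1-p)·3 ⇒ p(1) = (1-p)(3) ⇒ p = 3/4

P1 mixes 3/4 on A; P2 mixes 6/7 on P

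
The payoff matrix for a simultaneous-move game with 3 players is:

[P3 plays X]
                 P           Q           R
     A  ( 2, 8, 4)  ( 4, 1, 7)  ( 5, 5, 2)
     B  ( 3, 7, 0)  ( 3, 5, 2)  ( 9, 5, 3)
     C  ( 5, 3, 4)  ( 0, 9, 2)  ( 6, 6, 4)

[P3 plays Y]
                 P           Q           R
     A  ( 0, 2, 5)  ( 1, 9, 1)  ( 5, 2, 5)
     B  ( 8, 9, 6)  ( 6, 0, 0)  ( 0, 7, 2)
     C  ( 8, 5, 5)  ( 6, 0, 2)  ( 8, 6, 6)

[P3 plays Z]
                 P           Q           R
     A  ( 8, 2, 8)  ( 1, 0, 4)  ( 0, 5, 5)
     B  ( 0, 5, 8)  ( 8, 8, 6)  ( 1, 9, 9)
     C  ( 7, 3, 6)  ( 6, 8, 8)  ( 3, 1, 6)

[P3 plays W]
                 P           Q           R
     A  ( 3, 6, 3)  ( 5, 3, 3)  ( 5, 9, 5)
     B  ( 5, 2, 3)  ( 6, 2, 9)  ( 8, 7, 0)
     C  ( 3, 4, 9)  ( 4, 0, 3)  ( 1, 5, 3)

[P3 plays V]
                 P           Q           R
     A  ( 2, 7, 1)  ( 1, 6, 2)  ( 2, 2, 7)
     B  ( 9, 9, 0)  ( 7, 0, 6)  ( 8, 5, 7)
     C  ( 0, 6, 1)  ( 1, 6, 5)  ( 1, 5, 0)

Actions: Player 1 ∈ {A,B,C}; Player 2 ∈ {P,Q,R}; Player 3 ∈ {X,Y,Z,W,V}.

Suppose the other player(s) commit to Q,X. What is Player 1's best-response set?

u_1(A vs Q,X) = 4
u_1(B vs Q,X) = 3
u_1(C vs Q,X) = 0
max payoff 4 at {A}

argmax u_1 = {A}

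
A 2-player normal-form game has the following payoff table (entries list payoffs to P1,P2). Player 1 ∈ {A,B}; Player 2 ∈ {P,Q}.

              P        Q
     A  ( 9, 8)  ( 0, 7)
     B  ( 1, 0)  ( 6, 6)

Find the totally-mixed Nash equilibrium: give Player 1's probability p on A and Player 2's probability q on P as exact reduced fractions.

p=6/7, q=3/7

P1 indiff ⇒ q·9+(1-q)·0 = q·1+(1-q)·6 ⇒ q(8) = (1-q)(6) ⇒ q = 3/7
P2 indiff ⇒ p·8+(1-p)·0 = p·7+(1-p)·6 ⇒ p(1) = (1-p)(6) ⇒ p = 6/7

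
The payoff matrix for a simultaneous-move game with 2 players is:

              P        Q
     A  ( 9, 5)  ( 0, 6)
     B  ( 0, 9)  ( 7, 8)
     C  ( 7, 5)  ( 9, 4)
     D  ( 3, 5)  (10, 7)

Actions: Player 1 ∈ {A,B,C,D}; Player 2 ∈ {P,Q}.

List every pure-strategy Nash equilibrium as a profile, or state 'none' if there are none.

(A,P): not NE [P2→Q gives 6>5]
(A,Q): not NE [P1→D gives 10>0]
(B,P): not NE [P1→A gives 9>0]
(B,Q): not NE [P1→D gives 10>7; P2→P gives 9>8]
(C,P): not NE [P1→A gives 9>7]
(C,Q): not NE [P1→D gives 10>9; P2→P gives 5>4]
(D,P): not NE [P1→A gives 9>3; P2→Q gives 7>5]
(D,Q): NE

PSNE = {(D,Q)}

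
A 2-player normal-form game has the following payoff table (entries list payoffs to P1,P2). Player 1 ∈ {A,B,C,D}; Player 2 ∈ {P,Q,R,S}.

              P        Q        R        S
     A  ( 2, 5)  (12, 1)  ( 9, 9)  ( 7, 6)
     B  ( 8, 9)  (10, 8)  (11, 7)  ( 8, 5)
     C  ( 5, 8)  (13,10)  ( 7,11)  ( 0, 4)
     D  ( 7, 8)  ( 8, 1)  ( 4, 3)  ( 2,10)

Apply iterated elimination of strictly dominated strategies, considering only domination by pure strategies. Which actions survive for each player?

IESDS → P1:{A,B,C} P2:{P,Q,R}

P1 drop D (B beats it: P:8>7 Q:10>8 R:11>4 S:8>2)
P2 drop S (R beats it: A:9>6 B:7>5 C:11>4)
P1→{A,B,C} P2→{P,Q,R}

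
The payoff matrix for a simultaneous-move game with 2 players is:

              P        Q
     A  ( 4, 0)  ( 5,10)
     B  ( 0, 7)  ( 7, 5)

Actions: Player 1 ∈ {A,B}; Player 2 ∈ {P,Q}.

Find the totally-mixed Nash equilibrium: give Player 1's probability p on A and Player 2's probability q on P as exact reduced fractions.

P1 indiff ⇒ q·4+(1-q)·5 = q·0+(1-q)·7 ⇒ q(4) = (1-q)(2) ⇒ q = 1/3
P2 indiff ⇒ p·0+(1-p)·7 = p·10+(1-p)·5 ⇒ p(-10) = (1-p)(-2) ⇒ p = 1/6

P1 mixes 1/6 on A; P2 mixes 1/3 on P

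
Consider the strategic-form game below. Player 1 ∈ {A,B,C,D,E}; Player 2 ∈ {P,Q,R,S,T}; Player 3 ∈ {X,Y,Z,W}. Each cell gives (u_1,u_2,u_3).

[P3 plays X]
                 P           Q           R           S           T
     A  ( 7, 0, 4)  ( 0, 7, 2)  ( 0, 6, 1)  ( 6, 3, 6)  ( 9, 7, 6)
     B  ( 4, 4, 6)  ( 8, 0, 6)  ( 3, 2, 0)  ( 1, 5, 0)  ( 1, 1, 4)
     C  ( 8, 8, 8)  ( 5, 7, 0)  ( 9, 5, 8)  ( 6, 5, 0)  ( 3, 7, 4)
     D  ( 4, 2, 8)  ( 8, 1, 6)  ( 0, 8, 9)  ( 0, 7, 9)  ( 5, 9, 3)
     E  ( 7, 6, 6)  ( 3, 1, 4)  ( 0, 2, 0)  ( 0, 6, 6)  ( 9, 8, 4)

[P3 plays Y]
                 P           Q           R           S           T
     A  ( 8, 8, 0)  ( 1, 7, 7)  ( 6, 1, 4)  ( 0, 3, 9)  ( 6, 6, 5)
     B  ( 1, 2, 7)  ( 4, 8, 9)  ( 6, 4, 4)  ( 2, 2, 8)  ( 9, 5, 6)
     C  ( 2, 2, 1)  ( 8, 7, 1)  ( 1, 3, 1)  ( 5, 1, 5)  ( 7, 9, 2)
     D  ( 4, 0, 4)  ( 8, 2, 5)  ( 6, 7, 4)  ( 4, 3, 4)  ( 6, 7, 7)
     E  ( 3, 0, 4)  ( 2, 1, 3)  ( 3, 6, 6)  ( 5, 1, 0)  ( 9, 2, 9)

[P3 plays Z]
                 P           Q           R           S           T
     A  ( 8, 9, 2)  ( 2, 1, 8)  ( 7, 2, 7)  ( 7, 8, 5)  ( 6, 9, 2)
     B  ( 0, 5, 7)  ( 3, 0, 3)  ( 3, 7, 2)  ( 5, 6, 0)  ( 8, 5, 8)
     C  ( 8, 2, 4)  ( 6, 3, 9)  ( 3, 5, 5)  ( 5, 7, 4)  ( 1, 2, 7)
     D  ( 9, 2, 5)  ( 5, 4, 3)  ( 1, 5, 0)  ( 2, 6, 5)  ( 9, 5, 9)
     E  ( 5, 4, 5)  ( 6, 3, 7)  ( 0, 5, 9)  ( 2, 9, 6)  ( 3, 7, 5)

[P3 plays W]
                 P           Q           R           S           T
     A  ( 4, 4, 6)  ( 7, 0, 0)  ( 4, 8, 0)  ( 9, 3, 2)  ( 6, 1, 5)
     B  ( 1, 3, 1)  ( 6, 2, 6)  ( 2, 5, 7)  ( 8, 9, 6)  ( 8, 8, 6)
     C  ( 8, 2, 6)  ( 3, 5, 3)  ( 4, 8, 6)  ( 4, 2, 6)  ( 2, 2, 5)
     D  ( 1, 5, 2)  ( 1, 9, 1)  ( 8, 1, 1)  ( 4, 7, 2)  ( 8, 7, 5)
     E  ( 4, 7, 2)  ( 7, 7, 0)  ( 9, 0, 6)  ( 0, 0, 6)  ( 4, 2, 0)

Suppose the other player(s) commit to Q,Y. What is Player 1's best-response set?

u_1(A vs Q,Y) = 1
u_1(B vs Q,Y) = 4
u_1(C vs Q,Y) = 8
u_1(D vs Q,Y) = 8
u_1(E vs Q,Y) = 2
max payoff 8 at {C,D}

BR_1 = {C,D}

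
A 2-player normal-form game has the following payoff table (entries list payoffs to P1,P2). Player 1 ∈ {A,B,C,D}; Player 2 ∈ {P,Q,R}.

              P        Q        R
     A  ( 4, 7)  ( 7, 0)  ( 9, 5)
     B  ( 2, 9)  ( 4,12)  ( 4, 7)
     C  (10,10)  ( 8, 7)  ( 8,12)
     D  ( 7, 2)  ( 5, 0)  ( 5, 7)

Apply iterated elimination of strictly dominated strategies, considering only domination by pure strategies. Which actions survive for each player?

Remaining: P1:{A,C} P2:{P,R}

P1 drop B (A beats it: P:4>2 Q:7>4 R:9>4)
P1 drop D (C beats it: P:10>7 Q:8>5 R:8>5)
P2 drop Q (P beats it: A:7>0 C:10>7)
P1→{A,C} P2→{P,R}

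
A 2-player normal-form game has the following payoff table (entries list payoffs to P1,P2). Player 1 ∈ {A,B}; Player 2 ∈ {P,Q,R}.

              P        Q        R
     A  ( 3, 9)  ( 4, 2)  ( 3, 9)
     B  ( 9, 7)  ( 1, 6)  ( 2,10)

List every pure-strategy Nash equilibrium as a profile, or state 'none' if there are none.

(A,P): not NE [P1→B gives 9>3]
(A,Q): not NE [P2→R gives 9>2]
(A,R): NE
(B,P): not NE [P2→R gives 10>7]
(B,Q): not NE [P1→A gives 4>1; P2→R gives 10>6]
(B,R): not NE [P1→A gives 3>2]

NE set: (A,R)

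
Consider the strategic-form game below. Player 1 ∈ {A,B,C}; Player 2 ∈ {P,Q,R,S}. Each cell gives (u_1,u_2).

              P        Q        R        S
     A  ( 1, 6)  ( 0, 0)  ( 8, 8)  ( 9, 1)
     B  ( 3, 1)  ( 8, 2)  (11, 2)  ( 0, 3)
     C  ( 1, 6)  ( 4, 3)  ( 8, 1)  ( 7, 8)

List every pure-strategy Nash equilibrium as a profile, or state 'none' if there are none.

No pure NE.

(A,P): not NE [P1→B gives 3>1; P2→R gives 8>6]
(A,Q): not NE [P1→B gives 8>0; P2→R gives 8>0]
(A,R): not NE [P1→B gives 11>8]
(A,S): not NE [P2→R gives 8>1]
(B,P): not NE [P2→S gives 3>1]
(B,Q): not NE [P2→S gives 3>2]
(B,R): not NE [P2→S gives 3>2]
(B,S): not NE [P1→A gives 9>0]
(C,P): not NE [P1→B gives 3>1; P2→S gives 8>6]
(C,Q): not NE [P1→B gives 8>4; P2→S gives 8>3]
(C,R): not NE [P1→B gives 11>8; P2→S gives 8>1]
(C,S): not NE [P1→A gives 9>7]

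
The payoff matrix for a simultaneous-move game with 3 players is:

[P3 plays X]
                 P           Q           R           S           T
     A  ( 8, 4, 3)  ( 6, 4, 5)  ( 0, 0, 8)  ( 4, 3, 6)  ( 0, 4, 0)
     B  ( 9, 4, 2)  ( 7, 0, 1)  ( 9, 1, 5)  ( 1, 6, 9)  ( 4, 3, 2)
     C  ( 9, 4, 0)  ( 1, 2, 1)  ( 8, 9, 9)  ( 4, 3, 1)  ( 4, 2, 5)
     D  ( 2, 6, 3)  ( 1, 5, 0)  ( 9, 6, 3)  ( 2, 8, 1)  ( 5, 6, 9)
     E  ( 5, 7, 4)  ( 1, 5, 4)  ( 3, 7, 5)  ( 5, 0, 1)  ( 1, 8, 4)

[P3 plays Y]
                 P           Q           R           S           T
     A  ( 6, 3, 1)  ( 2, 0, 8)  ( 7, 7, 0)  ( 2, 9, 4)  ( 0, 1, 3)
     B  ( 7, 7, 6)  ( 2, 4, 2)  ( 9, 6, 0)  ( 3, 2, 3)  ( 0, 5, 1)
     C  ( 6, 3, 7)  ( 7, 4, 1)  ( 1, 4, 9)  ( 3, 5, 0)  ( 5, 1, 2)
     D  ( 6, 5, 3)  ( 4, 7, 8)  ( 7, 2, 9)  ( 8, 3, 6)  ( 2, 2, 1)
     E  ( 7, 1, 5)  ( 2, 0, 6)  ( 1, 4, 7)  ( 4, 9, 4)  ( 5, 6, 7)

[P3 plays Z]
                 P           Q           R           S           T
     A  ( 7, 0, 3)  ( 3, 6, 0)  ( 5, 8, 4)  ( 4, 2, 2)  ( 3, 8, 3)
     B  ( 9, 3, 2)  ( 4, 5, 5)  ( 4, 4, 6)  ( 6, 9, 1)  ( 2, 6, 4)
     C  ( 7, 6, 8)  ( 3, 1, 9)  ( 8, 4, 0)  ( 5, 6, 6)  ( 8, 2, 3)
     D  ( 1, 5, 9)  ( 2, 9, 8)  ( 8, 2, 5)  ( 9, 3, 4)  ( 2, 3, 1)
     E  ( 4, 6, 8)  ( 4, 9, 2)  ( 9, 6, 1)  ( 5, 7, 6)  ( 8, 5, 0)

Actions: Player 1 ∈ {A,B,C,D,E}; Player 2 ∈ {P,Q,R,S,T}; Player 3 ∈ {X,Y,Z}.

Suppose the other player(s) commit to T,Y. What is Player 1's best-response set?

BR_1 = {C,E}

u_1(A vs T,Y) = 0
u_1(B vs T,Y) = 0
u_1(C vs T,Y) = 5
u_1(D vs T,Y) = 2
u_1(E vs T,Y) = 5
max payoff 5 at {C,E}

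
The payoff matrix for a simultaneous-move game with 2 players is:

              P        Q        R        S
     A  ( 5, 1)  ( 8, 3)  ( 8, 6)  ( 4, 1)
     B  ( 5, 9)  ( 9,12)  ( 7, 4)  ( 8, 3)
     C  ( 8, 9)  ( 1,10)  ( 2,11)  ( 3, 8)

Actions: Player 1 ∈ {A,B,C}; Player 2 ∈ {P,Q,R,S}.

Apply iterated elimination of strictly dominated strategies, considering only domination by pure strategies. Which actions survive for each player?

IESDS → P1:{A,B} P2:{Q,R}

P2 drop P (Q beats it: A:3>1 B:12>9 C:10>9)
P1 drop C (A beats it: Q:8>1 R:8>2 S:4>3)
P2 drop S (Q beats it: A:3>1 B:12>3)
P1→{A,B} P2→{Q,R}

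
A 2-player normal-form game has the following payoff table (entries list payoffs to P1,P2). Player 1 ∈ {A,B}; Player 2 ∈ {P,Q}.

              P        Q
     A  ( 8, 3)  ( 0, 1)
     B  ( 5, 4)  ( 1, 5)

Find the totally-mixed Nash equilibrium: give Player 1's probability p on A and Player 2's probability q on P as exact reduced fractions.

P1 indiff ⇒ q·8+(1-q)·0 = q·5+(1-q)·1 ⇒ q(3) = (1-q)(1) ⇒ q = 1/4
P2 indiff ⇒ p·3+(1-p)·4 = p·1+(1-p)·5 ⇒ p(2) = (1-p)(1) ⇒ p = 1/3

P1 mixes 1/3 on A; P2 mixes 1/4 on P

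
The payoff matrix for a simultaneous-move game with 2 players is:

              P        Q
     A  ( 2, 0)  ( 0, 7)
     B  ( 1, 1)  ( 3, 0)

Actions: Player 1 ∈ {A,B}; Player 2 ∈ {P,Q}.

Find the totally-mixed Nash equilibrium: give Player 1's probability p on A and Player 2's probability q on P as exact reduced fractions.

P1 indiff ⇒ q·2+(1-q)·0 = q·1+(1-q)·3 ⇒ q(1) = (1-q)(3) ⇒ q = 3/4
P2 indiff ⇒ p·0+(1-p)·1 = p·7+(1-p)·0 ⇒ p(-7) = (1-p)(-1) ⇒ p = 1/8

P1 mixes 1/8 on A; P2 mixes 3/4 on P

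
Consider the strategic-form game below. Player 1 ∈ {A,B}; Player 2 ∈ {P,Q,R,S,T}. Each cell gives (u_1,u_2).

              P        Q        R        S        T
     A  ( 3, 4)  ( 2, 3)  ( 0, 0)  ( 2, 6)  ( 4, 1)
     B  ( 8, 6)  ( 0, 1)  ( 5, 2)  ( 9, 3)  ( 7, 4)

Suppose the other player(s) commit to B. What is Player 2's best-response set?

u_2(P vs B) = 6
u_2(Q vs B) = 1
u_2(R vs B) = 2
u_2(S vs B) = 3
u_2(T vs B) = 4
max payoff 6 at {P}

BR_2 = {P}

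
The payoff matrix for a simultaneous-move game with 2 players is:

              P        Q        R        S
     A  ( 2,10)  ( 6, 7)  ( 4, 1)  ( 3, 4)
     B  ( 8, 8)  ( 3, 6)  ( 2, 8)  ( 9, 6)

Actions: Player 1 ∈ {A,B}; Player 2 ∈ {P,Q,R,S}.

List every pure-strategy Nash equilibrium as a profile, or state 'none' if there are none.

(A,P): not NE [P1→B gives 8>2]
(A,Q): not NE [P2→P gives 10>7]
(A,R): not NE [P2→P gives 10>1]
(A,S): not NE [P1→B gives 9>3; P2→P gives 10>4]
(B,P): NE
(B,Q): not NE [P1→A gives 6>3; P2→R gives 8>6]
(B,R): not NE [P1→A gives 4>2]
(B,S): not NE [P2→R gives 8>6]

PSNE = {(B,P)}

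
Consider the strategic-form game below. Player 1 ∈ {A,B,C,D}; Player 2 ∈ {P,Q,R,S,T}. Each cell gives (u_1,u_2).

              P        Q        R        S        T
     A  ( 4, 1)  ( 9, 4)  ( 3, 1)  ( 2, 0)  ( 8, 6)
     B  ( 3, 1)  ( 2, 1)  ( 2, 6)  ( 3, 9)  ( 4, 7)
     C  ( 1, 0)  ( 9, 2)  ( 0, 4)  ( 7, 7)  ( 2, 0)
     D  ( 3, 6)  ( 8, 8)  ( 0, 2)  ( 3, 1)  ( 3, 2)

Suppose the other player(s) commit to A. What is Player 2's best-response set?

BR_2 = {T}

u_2(P vs A) = 1
u_2(Q vs A) = 4
u_2(R vs A) = 1
u_2(S vs A) = 0
u_2(T vs A) = 6
max payoff 6 at {T}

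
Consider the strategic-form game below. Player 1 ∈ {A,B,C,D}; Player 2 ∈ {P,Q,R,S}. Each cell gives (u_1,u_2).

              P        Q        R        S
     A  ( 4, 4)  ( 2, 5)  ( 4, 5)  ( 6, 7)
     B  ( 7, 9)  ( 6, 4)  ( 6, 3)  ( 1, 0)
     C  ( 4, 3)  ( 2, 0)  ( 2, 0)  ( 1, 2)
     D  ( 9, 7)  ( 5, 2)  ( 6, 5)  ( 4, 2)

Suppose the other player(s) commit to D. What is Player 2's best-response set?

u_2(P vs D) = 7
u_2(Q vs D) = 2
u_2(R vs D) = 5
u_2(S vs D) = 2
max payoff 7 at {P}

P2 best: {P}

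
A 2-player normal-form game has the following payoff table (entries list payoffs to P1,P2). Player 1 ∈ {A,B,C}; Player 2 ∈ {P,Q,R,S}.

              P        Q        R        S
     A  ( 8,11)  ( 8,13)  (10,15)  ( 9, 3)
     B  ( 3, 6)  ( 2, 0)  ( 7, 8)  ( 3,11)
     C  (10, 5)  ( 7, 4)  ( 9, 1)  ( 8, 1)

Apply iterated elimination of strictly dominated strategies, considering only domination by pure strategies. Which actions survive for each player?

P1 drop B (A beats it: P:8>3 Q:8>2 R:10>7 S:9>3)
P2 drop S (P beats it: A:11>3 C:5>1)
P1→{A,C} P2→{P,Q,R}

Remaining: P1:{A,C} P2:{P,Q,R}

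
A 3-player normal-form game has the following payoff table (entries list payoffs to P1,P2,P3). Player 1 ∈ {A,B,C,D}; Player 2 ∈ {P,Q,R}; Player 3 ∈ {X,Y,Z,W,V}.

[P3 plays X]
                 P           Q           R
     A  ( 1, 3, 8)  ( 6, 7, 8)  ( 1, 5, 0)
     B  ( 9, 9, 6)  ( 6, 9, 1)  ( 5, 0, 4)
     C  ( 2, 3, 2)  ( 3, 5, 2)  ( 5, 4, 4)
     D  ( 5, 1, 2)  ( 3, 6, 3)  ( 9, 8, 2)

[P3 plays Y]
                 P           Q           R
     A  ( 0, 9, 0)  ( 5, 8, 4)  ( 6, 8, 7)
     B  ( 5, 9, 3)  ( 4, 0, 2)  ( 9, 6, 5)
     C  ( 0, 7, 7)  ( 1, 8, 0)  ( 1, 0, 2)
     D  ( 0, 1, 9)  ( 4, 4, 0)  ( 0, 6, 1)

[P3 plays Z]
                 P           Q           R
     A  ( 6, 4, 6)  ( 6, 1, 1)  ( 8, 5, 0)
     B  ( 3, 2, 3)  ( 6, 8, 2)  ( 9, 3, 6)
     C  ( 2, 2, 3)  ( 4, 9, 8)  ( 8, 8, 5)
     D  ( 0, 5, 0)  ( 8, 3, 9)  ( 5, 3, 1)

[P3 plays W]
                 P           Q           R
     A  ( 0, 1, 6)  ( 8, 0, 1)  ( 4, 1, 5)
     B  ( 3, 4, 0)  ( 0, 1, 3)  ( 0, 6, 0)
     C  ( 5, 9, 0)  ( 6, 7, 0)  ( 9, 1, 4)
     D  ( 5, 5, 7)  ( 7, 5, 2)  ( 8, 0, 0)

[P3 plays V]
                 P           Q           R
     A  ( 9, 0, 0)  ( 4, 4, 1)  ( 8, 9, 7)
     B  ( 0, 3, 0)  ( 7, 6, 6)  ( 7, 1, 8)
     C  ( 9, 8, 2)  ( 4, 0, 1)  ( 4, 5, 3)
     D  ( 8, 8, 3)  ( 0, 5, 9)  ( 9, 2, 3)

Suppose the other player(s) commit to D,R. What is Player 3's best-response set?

argmax u_3 = {V}

u_3(X vs D,R) = 2
u_3(Y vs D,R) = 1
u_3(Z vs D,R) = 1
u_3(W vs D,R) = 0
u_3(V vs D,R) = 3
max payoff 3 at {V}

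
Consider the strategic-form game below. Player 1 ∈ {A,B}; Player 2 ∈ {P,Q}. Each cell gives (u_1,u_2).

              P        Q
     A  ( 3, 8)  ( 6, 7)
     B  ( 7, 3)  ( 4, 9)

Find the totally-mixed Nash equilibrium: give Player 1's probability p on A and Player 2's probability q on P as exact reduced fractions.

(p,q) = (6/7, 1/3)

P1 indiff ⇒ q·3+(1-q)·6 = q·7+(1-q)·4 ⇒ q(-4) = (1-q)(-2) ⇒ q = 1/3
P2 indiff ⇒ p·8+(1-p)·3 = p·7+(1-p)·9 ⇒ p(1) = (1-p)(6) ⇒ p = 6/7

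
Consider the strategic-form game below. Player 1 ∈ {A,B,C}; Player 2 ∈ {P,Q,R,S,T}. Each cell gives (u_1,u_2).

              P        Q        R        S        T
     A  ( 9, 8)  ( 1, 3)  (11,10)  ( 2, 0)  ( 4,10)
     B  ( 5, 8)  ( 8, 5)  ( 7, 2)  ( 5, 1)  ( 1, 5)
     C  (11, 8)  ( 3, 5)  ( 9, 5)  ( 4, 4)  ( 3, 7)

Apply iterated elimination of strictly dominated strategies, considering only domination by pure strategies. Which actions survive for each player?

Remaining: P1:{A,C} P2:{P,R,T}

P2 drop Q (P beats it: A:8>3 B:8>5 C:8>5)
P2 drop S (P beats it: A:8>0 B:8>1 C:8>4)
P1 drop B (A beats it: P:9>5 R:11>7 T:4>1)
P1→{A,C} P2→{P,R,T}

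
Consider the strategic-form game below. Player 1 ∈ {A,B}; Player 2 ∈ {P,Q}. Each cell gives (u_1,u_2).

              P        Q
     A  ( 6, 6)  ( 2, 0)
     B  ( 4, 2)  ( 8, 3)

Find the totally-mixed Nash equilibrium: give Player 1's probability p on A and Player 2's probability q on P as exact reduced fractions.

p=1/7, q=3/4

P1 indiff ⇒ q·6+(1-q)·2 = q·4+(1-q)·8 ⇒ q(2) = (1-q)(6) ⇒ q = 3/4
P2 indiff ⇒ p·6+(1-p)·2 = p·0+(1-p)·3 ⇒ p(6) = (1-p)(1) ⇒ p = 1/7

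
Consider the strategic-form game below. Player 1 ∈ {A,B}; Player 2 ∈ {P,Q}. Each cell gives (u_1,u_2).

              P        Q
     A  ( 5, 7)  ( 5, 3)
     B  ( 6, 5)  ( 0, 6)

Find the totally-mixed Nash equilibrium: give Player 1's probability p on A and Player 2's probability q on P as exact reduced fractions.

(p,q) = (1/5, 5/6)

P1 indiff ⇒ q·5+(1-q)·5 = q·6+(1-q)·0 ⇒ q(-1) = (1-q)(-5) ⇒ q = 5/6
P2 indiff ⇒ p·7+(1-p)·5 = p·3+(1-p)·6 ⇒ p(4) = (1-p)(1) ⇒ p = 1/5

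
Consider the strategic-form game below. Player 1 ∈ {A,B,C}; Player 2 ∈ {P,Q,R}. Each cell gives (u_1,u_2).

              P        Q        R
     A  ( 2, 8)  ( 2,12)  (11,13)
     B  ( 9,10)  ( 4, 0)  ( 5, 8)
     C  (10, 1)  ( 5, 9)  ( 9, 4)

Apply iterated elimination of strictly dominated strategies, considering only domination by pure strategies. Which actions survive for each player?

Remaining: P1:{A,C} P2:{Q,R}

P1 drop B (C beats it: P:10>9 Q:5>4 R:9>5)
P2 drop P (Q beats it: A:12>8 C:9>1)
P1→{A,C} P2→{Q,R}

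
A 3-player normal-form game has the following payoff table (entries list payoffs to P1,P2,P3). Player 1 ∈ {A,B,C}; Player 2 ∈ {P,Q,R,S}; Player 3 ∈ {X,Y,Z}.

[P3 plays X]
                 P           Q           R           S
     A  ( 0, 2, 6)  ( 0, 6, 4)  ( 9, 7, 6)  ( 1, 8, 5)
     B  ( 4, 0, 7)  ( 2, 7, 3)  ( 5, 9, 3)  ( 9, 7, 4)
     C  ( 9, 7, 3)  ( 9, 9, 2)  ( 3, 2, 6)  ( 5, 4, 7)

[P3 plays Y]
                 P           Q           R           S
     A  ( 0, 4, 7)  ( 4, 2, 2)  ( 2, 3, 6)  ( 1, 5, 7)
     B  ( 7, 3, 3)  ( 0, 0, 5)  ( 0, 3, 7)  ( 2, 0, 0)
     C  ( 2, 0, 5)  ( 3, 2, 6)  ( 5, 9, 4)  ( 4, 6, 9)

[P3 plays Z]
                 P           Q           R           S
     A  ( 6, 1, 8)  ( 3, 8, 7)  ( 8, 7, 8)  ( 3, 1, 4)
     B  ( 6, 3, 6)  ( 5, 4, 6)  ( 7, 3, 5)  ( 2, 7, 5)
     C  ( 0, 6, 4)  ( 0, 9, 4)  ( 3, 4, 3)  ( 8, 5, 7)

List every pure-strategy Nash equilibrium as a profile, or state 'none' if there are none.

Equilibria: none

(A,P,X): not NE [P1→C gives 9>0; P2→S gives 8>2; P3→Z gives 8>6]
(A,P,Y): not NE [P1→B gives 7>0; P2→S gives 5>4; P3→Z gives 8>7]
(A,P,Z): not NE [P2→Q gives 8>1]
(A,Q,X): not NE [P1→C gives 9>0; P2→S gives 8>6; P3→Z gives 7>4]
(A,Q,Y): not NE [P2→S gives 5>2; P3→Z gives 7>2]
(A,Q,Z): not NE [P1→B gives 5>3]
(A,R,X): not NE [P2→S gives 8>7; P3→Z gives 8>6]
(A,R,Y): not NE [P1→C gives 5>2; P2→S gives 5>3; P3→Z gives 8>6]
(A,R,Z): not NE [P2→Q gives 8>7]
(A,S,X): not NE [P1→B gives 9>1; P3→Y gives 7>5]
(A,S,Y): not NE [P1→C gives 4>1]
(A,S,Z): not NE [P1→C gives 8>3; P2→Q gives 8>1; P3→Y gives 7>4]
(B,P,X): not NE [P1→C gives 9>4; P2→R gives 9>0]
(B,P,Y): not NE [P3→X gives 7>3]
(B,P,Z): not NE [P2→S gives 7>3; P3→X gives 7>6]
(B,Q,X): not NE [P1→C gives 9>2; P2→R gives 9>7; P3→Z gives 6>3]
(B,Q,Y): not NE [P1→A gives 4>0; P2→R gives 3>0; P3→Z gives 6>5]
(B,Q,Z): not NE [P2→S gives 7>4]
(B,R,X): not NE [P1→A gives 9>5; P3→Y gives 7>3]
(B,R,Y): not NE [P1→C gives 5>0]
(B,R,Z): not NE [P1→A gives 8>7; P2→S gives 7>3; P3→Y gives 7>5]
(B,S,X): not NE [P2→R gives 9>7; P3→Z gives 5>4]
(B,S,Y): not NE [P1→C gives 4>2; P2→R gives 3>0; P3→Z gives 5>0]
(B,S,Z): not NE [P1→C gives 8>2]
(C,P,X): not NE [P2→Q gives 9>7; P3→Y gives 5>3]
(C,P,Y): not NE [P1→B gives 7>2; P2→R gives 9>0]
(C,P,Z): not NE [P1→B gives 6>0; P2→Q gives 9>6; P3→Y gives 5>4]
(C,Q,X): not NE [P3→Y gives 6>2]
(C,Q,Y): not NE [P1→A gives 4>3; P2→R gives 9>2]
(C,Q,Z): not NE [P1→B gives 5>0; P3→Y gives 6>4]
(C,R,X): not NE [P1→A gives 9>3; P2→Q gives 9>2]
(C,R,Y): not NE [P3→X gives 6>4]
(C,R,Z): not NE [P1→A gives 8>3; P2→Q gives 9>4; P3→X gives 6>3]
(C,S,X): not NE [P1→B gives 9>5; P2→Q gives 9>4; P3→Y gives 9>7]
(C,S,Y): not NE [P2→R gives 9>6]
(C,S,Z): not NE [P2→Q gives 9>5; P3→Y gives 9>7]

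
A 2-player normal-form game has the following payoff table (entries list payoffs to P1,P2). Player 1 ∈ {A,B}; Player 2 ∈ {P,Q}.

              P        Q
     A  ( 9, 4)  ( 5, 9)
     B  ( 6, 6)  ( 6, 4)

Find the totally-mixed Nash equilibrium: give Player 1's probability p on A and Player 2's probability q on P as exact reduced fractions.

P1 mixes 2/7 on A; P2 mixes 1/4 on P

P1 indiff ⇒ q·9+(1-q)·5 = q·6+(1-q)·6 ⇒ q(3) = (1-q)(1) ⇒ q = 1/4
P2 indiff ⇒ p·4+(1-p)·6 = p·9+(1-p)·4 ⇒ p(-5) = (1-p)(-2) ⇒ p = 2/7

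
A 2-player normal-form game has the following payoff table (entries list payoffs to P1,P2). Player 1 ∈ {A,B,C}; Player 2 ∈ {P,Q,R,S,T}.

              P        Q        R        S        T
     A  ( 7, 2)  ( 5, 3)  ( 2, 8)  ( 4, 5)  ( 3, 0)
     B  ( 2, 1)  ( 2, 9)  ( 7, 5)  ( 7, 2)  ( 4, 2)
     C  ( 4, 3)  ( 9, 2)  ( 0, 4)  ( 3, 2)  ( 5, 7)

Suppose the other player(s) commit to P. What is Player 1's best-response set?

u_1(A vs P) = 7
u_1(B vs P) = 2
u_1(C vs P) = 4
max payoff 7 at {A}

argmax u_1 = {A}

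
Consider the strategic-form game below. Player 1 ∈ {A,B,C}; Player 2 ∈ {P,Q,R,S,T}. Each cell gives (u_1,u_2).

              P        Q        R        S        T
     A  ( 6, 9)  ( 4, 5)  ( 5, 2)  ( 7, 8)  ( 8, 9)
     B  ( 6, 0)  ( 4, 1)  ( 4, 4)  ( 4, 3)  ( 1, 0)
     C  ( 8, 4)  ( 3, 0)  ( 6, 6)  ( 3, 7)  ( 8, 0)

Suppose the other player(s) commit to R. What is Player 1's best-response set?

u_1(A vs R) = 5
u_1(B vs R) = 4
u_1(C vs R) = 6
max payoff 6 at {C}

P1 best: {C}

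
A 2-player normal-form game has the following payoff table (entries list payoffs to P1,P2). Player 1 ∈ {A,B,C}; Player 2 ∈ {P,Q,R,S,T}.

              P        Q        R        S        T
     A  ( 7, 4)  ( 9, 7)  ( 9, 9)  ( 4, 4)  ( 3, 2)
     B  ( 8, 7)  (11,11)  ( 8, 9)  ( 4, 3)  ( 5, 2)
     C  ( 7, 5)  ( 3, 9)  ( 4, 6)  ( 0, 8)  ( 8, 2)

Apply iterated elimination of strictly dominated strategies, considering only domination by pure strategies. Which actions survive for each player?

IESDS → P1:{A,B} P2:{Q,R}

P2 drop P (Q beats it: A:7>4 B:11>7 C:9>5)
P2 drop S (Q beats it: A:7>4 B:11>3 C:9>8)
P2 drop T (Q beats it: A:7>2 B:11>2 C:9>2)
P1 drop C (A beats it: Q:9>3 R:9>4)
P1→{A,B} P2→{Q,R}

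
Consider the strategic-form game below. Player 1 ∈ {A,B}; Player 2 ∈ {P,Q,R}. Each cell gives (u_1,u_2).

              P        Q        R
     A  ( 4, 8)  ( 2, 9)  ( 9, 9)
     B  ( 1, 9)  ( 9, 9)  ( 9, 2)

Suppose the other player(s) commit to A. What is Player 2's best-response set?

BR_2 = {Q,R}

u_2(P vs A) = 8
u_2(Q vs A) = 9
u_2(R vs A) = 9
max payoff 9 at {Q,R}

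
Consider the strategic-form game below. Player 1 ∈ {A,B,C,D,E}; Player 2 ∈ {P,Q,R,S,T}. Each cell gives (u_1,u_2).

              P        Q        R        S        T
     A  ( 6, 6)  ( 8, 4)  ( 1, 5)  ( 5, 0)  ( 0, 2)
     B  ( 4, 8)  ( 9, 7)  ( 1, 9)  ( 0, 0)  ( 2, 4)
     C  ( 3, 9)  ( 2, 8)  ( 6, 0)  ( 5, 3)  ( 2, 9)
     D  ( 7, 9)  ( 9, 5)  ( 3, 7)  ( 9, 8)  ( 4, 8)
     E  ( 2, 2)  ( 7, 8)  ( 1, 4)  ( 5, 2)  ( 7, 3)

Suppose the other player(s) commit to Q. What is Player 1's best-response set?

argmax u_1 = {B,D}

u_1(A vs Q) = 8
u_1(B vs Q) = 9
u_1(C vs Q) = 2
u_1(D vs Q) = 9
u_1(E vs Q) = 7
max payoff 9 at {B,D}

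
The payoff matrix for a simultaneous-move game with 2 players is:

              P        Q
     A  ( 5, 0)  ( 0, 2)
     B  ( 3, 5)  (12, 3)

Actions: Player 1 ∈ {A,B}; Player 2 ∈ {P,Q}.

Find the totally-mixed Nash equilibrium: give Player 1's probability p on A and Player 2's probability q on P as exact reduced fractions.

p=1/2, q=6/7

P1 indiff ⇒ q·5+(1-q)·0 = q·3+(1-q)·12 ⇒ q(2) = (1-q)(12) ⇒ q = 6/7
P2 indiff ⇒ p·0+(1-p)·5 = p·2+(1-p)·3 ⇒ p(-2) = (1-p)(-2) ⇒ p = 1/2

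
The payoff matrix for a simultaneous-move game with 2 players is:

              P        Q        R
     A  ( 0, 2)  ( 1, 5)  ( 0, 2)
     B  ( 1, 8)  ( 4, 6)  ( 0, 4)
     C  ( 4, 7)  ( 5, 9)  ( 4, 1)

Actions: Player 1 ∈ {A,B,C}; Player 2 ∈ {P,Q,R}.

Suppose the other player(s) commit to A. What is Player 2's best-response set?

u_2(P vs A) = 2
u_2(Q vs A) = 5
u_2(R vs A) = 2
max payoff 5 at {Q}

argmax u_2 = {Q}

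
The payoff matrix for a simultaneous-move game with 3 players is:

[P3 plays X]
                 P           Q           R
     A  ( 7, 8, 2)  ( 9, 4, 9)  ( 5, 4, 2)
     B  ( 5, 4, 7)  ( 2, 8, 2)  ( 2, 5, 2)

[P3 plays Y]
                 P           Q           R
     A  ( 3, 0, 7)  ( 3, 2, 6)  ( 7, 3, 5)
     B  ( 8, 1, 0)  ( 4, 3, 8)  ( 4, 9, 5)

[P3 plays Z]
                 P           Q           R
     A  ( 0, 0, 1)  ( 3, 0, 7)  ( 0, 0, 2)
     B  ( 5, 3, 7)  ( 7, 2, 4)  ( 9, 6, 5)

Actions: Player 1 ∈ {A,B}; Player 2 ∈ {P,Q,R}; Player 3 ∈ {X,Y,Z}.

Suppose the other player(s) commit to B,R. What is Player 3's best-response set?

u_3(X vs B,R) = 2
u_3(Y vs B,R) = 5
u_3(Z vs B,R) = 5
max payoff 5 at {Y,Z}

P3 best: {Y,Z}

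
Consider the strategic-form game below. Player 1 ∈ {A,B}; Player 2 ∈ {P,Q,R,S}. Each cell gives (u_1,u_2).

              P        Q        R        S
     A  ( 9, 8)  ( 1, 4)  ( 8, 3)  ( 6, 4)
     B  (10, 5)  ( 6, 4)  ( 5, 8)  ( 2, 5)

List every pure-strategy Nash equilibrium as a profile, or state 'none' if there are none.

(A,P): not NE [P1→B gives 10>9]
(A,Q): not NE [P1→B gives 6>1; P2→P gives 8>4]
(A,R): not NE [P2→P gives 8>3]
(A,S): not NE [P2→P gives 8>4]
(B,P): not NE [P2→R gives 8>5]
(B,Q): not NE [P2→R gives 8>4]
(B,R): not NE [P1→A gives 8>5]
(B,S): not NE [P1→A gives 6>2; P2→R gives 8>5]

No pure NE.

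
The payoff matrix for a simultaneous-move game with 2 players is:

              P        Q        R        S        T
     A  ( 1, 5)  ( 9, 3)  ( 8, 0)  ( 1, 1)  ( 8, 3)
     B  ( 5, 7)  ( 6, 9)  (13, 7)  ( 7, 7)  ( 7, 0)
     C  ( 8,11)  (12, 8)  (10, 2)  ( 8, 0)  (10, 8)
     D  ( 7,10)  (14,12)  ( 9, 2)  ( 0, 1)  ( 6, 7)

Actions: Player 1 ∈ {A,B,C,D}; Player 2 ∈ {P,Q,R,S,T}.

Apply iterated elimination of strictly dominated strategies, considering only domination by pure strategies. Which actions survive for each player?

P1 drop A (C beats it: P:8>1 Q:12>9 R:10>8 S:8>1 T:10>8)
P2 drop R (Q beats it: B:9>7 C:8>2 D:12>2)
P1 drop B (C beats it: P:8>5 Q:12>6 S:8>7 T:10>7)
P2 drop S (P beats it: C:11>0 D:10>1)
P2 drop T (P beats it: C:11>8 D:10>7)
P1→{C,D} P2→{P,Q}

Remaining: P1:{C,D} P2:{P,Q}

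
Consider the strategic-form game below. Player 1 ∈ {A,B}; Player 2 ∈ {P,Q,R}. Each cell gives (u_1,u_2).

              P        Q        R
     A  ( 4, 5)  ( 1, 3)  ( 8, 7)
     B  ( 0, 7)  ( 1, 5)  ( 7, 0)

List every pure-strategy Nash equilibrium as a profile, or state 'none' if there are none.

(A,P): not NE [P2→R gives 7>5]
(A,Q): not NE [P2→R gives 7>3]
(A,R): NE
(B,P): not NE [P1→A gives 4>0]
(B,Q): not NE [P2→P gives 7>5]
(B,R): not NE [P1→A gives 8>7; P2→P gives 7>0]

Nash profiles: (A,R)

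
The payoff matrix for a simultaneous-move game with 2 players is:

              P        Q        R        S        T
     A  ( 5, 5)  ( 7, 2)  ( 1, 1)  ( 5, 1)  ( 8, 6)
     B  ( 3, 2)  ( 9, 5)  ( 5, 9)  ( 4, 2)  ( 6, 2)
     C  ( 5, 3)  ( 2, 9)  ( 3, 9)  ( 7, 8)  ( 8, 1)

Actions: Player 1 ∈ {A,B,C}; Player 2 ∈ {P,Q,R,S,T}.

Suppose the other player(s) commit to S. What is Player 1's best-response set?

argmax u_1 = {C}

u_1(A vs S) = 5
u_1(B vs S) = 4
u_1(C vs S) = 7
max payoff 7 at {C}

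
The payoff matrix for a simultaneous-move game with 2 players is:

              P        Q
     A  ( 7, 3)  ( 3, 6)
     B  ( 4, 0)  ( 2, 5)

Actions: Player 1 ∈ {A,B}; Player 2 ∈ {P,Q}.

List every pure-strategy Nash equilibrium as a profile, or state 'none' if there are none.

Nash profiles: (A,Q)

(A,P): not NE [P2→Q gives 6>3]
(A,Q): NE
(B,P): not NE [P1→A gives 7>4; P2→Q gives 5>0]
(B,Q): not NE [P1→A gives 3>2]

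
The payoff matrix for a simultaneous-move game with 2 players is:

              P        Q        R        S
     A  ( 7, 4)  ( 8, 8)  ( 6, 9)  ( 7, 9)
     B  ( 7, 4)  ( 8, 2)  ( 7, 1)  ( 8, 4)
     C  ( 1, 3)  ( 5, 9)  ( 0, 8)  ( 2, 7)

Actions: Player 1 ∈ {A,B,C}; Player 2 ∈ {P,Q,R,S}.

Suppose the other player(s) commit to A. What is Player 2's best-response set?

P2 best: {R,S}

u_2(P vs A) = 4
u_2(Q vs A) = 8
u_2(R vs A) = 9
u_2(S vs A) = 9
max payoff 9 at {R,S}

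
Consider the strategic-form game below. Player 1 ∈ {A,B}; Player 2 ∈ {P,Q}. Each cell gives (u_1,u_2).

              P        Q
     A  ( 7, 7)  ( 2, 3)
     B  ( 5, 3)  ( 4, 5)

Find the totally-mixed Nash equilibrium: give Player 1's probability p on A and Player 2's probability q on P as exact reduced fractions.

P1 mixes 1/3 on A; P2 mixes 1/2 on P

P1 indiff ⇒ q·7+(1-q)·2 = q·5+(1-q)·4 ⇒ q(2) = (1-q)(2) ⇒ q = 1/2
P2 indiff ⇒ p·7+(1-p)·3 = p·3+(1-p)·5 ⇒ p(4) = (1-p)(2) ⇒ p = 1/3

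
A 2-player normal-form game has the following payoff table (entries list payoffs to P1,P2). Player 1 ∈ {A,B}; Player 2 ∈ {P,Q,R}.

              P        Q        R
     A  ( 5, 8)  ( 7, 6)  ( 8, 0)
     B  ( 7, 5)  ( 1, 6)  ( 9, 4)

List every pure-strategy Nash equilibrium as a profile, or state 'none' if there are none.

(A,P): not NE [P1→B gives 7>5]
(A,Q): not NE [P2→P gives 8>6]
(A,R): not NE [P1→B gives 9>8; P2→P gives 8>0]
(B,P): not NE [P2→Q gives 6>5]
(B,Q): not NE [P1→A gives 7>1]
(B,R): not NE [P2→Q gives 6>4]

Equilibria: none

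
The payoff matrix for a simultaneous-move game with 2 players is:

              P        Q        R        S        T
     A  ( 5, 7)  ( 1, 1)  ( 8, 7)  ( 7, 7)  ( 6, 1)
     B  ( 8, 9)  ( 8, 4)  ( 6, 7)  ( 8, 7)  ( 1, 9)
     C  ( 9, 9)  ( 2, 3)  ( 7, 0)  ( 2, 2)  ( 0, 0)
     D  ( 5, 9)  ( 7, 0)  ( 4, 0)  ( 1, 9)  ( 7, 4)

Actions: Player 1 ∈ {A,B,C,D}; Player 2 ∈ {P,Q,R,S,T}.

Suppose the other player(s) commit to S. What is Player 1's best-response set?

u_1(A vs S) = 7
u_1(B vs S) = 8
u_1(C vs S) = 2
u_1(D vs S) = 1
max payoff 8 at {B}

argmax u_1 = {B}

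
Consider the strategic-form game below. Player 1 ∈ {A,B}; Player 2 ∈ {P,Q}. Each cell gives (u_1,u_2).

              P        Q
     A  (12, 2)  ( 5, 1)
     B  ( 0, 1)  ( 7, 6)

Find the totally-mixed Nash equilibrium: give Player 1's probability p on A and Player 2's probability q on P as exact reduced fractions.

P1 indiff ⇒ q·12+(1-q)·5 = q·0+(1-q)·7 ⇒ q(12) = (1-q)(2) ⇒ q = 1/7
P2 indiff ⇒ p·2+(1-p)·1 = p·1+(1-p)·6 ⇒ p(1) = (1-p)(5) ⇒ p = 5/6

(p,q) = (5/6, 1/7)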